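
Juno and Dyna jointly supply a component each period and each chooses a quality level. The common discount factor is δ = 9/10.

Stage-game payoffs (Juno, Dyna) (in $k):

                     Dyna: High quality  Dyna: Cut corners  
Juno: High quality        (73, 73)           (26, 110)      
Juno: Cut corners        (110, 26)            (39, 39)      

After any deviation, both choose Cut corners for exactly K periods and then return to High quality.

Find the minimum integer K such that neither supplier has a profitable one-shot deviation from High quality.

No profitable deviation requires (73−39)(δ+…+δ^K) ≥ 110−73, i.e. δ+…+δ^K ≥ 37/34 ≈ 1.0882.
With δ = 9/10, the partial sums are K=1: 0.9000, K=2: 1.7100.
K = 2 is the first length at which the sum reaches 1.0882.

2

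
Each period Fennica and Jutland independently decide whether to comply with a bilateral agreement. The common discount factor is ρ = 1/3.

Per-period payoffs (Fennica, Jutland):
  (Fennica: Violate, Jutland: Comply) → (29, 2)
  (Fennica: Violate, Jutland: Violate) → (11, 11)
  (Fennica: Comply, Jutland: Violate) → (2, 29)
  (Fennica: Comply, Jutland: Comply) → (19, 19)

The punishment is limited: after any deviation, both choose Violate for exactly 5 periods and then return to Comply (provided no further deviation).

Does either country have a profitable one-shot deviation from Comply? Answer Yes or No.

Comparing payoff streams over the 6 periods until play realigns: cooperate → 19(1+ρ+…+ρ^5); deviate → 29 + 11(ρ+…+ρ^5).
Cooperation is sustained iff (19−11)(ρ+…+ρ^5) ≥ 29−19.
ρ+…+ρ^5 = 1/3·(1−(1/3)^5)/(1−1/3) = 0.4979, and (29−19)/(19−11) = 1.2500.
0.4979 < 1.2500, so cooperation is not sustainable.

Yes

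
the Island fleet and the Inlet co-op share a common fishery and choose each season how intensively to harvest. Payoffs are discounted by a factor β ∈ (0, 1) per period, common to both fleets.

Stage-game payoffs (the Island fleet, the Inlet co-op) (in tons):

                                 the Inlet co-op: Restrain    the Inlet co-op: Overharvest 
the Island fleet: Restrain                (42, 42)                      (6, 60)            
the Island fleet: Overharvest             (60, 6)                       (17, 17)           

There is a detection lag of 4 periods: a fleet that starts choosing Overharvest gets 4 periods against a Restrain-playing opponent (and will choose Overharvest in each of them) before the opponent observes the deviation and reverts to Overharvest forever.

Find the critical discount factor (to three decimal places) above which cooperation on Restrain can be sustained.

0.804

The best deviation is to choose Overharvest for all 4 undetected periods, earning 60 each, then 17 forever once detected.
Deviation value: 60(1−β^4)/(1−β) + 17β^4/(1−β); cooperation value: 42/(1−β).
IC: 42 ≥ 60(1−β^4) + 17β^4 = 60 − 43β^4.
So β^4 ≥ 18/43, giving β ≥ (18/43)^(1/4) ≈ 0.804.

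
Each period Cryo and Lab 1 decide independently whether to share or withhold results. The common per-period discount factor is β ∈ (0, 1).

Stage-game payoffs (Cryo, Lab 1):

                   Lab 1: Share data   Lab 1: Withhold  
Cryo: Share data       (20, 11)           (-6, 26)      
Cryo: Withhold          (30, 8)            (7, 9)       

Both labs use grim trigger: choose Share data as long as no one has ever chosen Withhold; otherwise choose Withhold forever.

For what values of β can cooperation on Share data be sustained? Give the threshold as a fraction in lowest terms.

Cryo: cooperation gives 20 each period; deviation gives 30 once then 7 forever.
  20/(1−β) ≥ 30 + 7β/(1−β) ⇒ β ≥ 10/23.
Lab 1: cooperation gives 11 each period; deviation gives 26 once then 9 forever.
  β ≥ 15/17.
Both must hold, so the binding constraint is Lab 1's: β ≥ 15/17.

15/17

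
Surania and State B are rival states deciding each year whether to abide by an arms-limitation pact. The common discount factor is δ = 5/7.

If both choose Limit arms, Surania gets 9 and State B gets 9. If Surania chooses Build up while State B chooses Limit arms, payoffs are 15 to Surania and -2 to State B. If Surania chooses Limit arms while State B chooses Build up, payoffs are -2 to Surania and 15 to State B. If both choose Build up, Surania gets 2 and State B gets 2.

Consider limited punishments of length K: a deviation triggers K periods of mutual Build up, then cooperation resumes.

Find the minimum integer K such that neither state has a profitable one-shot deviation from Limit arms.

IC: δ(1−δ^K)/(1−δ) ≥ (15−9)/(9−2) = 6/7.
With δ = 5/7: need 1 − δ^K ≥ 6/7·(1−5/7)/(5/7), i.e. δ^K ≤ 0.6571.
Since (5/7)^1 = 0.7143 and (5/7)^2 = 0.5102, the smallest such K is 2.

2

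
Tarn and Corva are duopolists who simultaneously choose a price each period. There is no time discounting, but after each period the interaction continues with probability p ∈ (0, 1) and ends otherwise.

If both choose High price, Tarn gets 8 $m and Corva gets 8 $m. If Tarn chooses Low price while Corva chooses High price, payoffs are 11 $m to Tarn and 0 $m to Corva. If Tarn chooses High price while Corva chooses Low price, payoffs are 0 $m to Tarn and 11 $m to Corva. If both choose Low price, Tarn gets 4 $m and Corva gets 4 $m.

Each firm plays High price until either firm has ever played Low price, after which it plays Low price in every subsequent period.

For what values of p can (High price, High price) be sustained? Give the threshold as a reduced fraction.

Expected cooperation value is 8 + p·8 + p²·8 + … = 8/(1−p); deviation gives 11 + p·4/(1−p).
8 ≥ 11(1−p) + 4p ⇒ 7p ≥ 3 ⇒ p ≥ 3/7.

3/7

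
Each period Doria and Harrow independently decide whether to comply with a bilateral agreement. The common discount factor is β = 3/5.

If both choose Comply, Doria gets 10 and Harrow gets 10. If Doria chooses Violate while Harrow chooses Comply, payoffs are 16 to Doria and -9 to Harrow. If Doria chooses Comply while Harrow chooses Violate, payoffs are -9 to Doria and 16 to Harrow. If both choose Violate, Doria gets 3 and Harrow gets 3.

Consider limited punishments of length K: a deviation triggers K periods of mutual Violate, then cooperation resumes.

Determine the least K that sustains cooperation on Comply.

2

Need Σ_{k=1}^{K} β^k ≥ (16−10)/(10−3) = 0.8571 at β = 3/5.
At K = 1 the sum is 0.6000 < 0.8571; at K = 2 it is 0.9600 ≥ 0.8571.
So the minimum punishment length is K = 2.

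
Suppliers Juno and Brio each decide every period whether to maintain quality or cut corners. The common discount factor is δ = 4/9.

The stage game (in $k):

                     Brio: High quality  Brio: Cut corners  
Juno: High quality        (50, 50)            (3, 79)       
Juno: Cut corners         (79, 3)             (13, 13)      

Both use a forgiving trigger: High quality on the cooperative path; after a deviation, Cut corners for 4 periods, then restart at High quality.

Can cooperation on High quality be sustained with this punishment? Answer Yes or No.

No

Comparing payoff streams over the 5 periods until play realigns: cooperate → 50(1+δ+…+δ^4); deviate → 79 + 13(δ+…+δ^4).
Cooperation is sustained iff (50−13)(δ+…+δ^4) ≥ 79−50.
δ+…+δ^4 = 4/9·(1−(4/9)^4)/(1−4/9) = 0.7688, and (79−50)/(50−13) = 0.7838.
0.7688 < 0.7838, so cooperation is not sustainable.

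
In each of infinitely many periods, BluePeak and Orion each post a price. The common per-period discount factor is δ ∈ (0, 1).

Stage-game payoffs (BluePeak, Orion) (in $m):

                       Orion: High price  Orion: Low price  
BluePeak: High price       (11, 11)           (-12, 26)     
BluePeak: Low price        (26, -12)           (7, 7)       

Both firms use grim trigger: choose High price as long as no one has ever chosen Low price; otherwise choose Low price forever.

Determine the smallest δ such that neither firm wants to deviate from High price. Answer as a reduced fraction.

Under grim trigger the critical discount factor is (T−C)/(T−P) with T = 26, C = 11, P = 7.
δ* = (26−11)/(26−7) = 15/19.

15/19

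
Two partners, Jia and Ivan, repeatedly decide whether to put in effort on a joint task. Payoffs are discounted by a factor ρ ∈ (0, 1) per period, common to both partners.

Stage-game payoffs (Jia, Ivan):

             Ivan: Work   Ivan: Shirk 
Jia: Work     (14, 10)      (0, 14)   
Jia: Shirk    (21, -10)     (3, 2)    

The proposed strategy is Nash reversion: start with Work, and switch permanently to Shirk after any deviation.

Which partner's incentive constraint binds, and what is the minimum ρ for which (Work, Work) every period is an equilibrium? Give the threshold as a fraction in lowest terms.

For Jia: deviation gain 21−14 = 7, per-period punishment loss 14−3 = 11. IC gives ρ ≥ 7/18.
For Ivan: gain 4, loss 8 per period, so ρ ≥ 4/12 = 1/3.
The tighter constraint is Jia's, so cooperation needs ρ ≥ 7/18.

Jia; ρ ≥ 7/18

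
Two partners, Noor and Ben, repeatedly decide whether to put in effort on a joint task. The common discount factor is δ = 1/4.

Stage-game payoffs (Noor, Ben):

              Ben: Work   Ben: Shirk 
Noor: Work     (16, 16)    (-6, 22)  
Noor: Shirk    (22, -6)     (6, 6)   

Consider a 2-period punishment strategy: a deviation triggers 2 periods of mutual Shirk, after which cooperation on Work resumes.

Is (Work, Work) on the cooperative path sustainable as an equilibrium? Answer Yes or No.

No

Comparing payoff streams over the 3 periods until play realigns: cooperate → 16(1+δ+…+δ^2); deviate → 22 + 6(δ+…+δ^2).
Cooperation is sustained iff (16−6)(δ+…+δ^2) ≥ 22−16.
δ+…+δ^2 = 1/4·(1−(1/4)^2)/(1−1/4) = 0.3125, and (22−16)/(16−6) = 0.6000.
0.3125 < 0.6000, so cooperation is not sustainable.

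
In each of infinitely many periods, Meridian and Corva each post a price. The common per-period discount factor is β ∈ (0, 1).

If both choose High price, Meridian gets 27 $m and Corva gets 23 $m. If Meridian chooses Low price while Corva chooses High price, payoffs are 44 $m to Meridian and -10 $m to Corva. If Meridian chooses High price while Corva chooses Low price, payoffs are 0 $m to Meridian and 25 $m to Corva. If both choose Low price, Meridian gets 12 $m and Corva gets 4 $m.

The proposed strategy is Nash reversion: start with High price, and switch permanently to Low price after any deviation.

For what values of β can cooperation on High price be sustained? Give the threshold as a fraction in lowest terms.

17/32

Meridian: cooperation gives 27 each period; deviation gives 44 once then 12 forever.
  27/(1−β) ≥ 44 + 12β/(1−β) ⇒ β ≥ 17/32.
Corva: cooperation gives 23 each period; deviation gives 25 once then 4 forever.
  β ≥ 2/21.
Both must hold, so the binding constraint is Meridian's: β ≥ 17/32.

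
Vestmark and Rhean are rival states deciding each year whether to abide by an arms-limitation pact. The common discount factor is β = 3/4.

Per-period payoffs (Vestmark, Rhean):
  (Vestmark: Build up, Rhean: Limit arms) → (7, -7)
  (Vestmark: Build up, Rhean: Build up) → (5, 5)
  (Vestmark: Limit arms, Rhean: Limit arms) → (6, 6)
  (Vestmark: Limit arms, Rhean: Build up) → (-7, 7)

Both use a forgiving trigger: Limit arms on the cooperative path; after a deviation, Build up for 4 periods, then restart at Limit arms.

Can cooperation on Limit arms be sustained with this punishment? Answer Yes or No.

Yes

Comparing payoff streams over the 5 periods until play realigns: cooperate → 6(1+β+…+β^4); deviate → 7 + 5(β+…+β^4).
Cooperation is sustained iff (6−5)(β+…+β^4) ≥ 7−6.
β+…+β^4 = 3/4·(1−(3/4)^4)/(1−3/4) = 2.0508, and (7−6)/(6−5) = 1.0000.
2.0508 ≥ 1.0000, so cooperation is sustainable.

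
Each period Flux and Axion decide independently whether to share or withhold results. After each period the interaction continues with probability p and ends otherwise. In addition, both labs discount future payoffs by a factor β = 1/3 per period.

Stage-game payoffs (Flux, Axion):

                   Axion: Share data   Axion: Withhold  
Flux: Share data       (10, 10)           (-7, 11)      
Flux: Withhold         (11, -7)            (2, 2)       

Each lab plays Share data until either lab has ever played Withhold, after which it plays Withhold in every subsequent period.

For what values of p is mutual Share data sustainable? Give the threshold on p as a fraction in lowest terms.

With continuation probability p and discount β, the effective per-period discount factor is βp.
Grim-trigger IC: βp ≥ (11−10)/(11−2) = 1/9.
So p ≥ (1/9)/(1/3) = 1/3.

1/3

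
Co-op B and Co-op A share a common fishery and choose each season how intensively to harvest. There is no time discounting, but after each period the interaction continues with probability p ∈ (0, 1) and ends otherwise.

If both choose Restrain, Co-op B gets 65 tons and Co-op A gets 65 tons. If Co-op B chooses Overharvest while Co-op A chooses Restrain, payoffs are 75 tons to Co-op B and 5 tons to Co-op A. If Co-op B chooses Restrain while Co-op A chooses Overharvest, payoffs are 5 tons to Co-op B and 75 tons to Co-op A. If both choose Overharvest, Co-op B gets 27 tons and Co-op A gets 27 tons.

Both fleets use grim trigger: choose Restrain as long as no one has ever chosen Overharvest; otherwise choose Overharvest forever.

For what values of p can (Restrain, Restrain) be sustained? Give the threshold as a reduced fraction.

5/24

Expected cooperation value is 65 + p·65 + p²·65 + … = 65/(1−p); deviation gives 75 + p·27/(1−p).
65 ≥ 75(1−p) + 27p ⇒ 48p ≥ 10 ⇒ p ≥ 10/48 = 5/24.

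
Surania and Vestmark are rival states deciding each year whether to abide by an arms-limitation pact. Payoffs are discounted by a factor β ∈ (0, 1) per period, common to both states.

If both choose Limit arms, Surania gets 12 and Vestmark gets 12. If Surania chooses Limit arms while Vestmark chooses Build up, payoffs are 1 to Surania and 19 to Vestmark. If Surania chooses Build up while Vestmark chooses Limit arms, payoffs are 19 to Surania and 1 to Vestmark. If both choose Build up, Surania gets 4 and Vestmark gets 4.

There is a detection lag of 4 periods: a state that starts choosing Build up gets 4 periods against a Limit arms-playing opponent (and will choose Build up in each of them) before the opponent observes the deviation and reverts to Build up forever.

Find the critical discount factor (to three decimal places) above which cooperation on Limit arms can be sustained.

Deviating for the 4 undetected periods gains 19−12 = 7 per period over cooperation, then loses 12−4 = 8 per period forever once punishment starts.
Gain: 7(1 + β + … + β^3); loss: 8·β^4/(1−β).
No profitable deviation ⇔ 7(1−β^4) ≤ 8·β^4, i.e. β^4 ≥ 7/(7+8) = 7/15.
Hence β ≥ (7/15)^(1/4) ≈ 0.827.

0.827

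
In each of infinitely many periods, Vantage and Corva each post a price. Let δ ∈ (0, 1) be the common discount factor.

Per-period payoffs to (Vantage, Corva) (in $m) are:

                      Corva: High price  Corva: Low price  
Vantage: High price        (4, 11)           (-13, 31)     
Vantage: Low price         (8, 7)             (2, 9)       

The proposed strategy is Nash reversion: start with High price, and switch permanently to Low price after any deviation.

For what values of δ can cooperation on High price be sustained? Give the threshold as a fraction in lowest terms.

10/11

Vantage's threshold: (8−4)/(8−2) = 2/3.
Corva's threshold: (31−11)/(31−9) = 10/11.
2/3 < 10/11, so Corva binds and δ* = 10/11.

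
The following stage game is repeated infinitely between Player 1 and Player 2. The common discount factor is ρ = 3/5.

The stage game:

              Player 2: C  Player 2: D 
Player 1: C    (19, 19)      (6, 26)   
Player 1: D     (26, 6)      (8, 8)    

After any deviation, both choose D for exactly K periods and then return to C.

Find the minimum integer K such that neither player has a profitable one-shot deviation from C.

Need Σ_{k=1}^{K} ρ^k ≥ (26−19)/(19−8) = 0.6364 at ρ = 3/5.
At K = 1 the sum is 0.6000 < 0.6364; at K = 2 it is 0.9600 ≥ 0.6364.
So the minimum punishment length is K = 2.

2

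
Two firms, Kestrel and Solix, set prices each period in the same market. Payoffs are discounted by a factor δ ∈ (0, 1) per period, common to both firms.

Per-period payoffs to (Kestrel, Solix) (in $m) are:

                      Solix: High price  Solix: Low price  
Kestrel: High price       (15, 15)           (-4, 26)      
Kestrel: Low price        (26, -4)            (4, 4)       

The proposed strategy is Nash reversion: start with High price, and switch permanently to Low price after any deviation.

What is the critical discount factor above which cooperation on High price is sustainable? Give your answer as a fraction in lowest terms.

1/2

One-period gain from deviating is 26 − 15 = 11. The loss is 15 − 4 = 11 in every subsequent period, with present value 11·δ/(1−δ).
Deviation is unprofitable when 11·δ/(1−δ) ≥ 11, i.e. δ/(1−δ) ≥ 1.
Equivalently δ ≥ 11/(11+11) = 1/2.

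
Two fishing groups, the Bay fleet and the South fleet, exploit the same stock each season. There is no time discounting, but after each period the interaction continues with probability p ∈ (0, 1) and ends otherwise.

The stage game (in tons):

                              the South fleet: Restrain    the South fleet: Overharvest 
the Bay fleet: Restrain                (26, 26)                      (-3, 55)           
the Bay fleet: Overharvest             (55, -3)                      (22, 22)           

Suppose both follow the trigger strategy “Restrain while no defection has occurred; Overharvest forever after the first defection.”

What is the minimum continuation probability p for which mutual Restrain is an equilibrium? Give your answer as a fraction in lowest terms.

With no time discounting, the continuation probability p plays the role of the discount factor.
Grim-trigger IC: 26/(1−p) ≥ 55 + 22p/(1−p) ⇒ p ≥ (55−26)/(55−22) = 29/33.

29/33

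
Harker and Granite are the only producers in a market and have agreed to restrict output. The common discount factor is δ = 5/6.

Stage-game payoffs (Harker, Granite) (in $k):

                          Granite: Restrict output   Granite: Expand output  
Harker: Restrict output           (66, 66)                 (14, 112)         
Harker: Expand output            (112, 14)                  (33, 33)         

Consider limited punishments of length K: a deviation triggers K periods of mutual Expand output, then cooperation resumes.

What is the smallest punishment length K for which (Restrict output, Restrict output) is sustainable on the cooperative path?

2

IC: δ(1−δ^K)/(1−δ) ≥ (112−66)/(66−33) = 46/33.
With δ = 5/6: need 1 − δ^K ≥ 46/33·(1−5/6)/(5/6), i.e. δ^K ≤ 0.7212.
Since (5/6)^1 = 0.8333 and (5/6)^2 = 0.6944, the smallest such K is 2.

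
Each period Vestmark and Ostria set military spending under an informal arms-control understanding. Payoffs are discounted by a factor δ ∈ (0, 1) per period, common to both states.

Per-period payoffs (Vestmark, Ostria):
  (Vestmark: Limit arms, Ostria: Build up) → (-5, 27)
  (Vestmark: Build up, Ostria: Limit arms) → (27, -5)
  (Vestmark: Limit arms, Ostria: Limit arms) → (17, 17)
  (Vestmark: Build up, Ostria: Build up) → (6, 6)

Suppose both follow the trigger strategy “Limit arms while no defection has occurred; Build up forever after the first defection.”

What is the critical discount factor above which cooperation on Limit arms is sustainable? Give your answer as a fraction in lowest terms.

10/21

Under grim trigger the critical discount factor is (T−C)/(T−P) with T = 27, C = 17, P = 6.
δ* = (27−17)/(27−6) = 10/21.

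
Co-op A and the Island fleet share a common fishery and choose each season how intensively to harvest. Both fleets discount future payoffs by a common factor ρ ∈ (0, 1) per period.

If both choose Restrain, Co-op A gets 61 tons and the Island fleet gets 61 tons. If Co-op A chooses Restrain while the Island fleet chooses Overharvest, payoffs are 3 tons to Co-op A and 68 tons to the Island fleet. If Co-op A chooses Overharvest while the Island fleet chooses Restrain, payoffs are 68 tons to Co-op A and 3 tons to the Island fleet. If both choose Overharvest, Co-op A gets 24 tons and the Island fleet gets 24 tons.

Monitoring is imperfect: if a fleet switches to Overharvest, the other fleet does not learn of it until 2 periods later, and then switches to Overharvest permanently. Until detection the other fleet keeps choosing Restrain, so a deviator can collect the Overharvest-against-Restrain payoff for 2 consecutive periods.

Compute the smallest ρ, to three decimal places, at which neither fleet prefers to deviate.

0.399

The best deviation is to choose Overharvest for all 2 undetected periods, earning 68 each, then 24 forever once detected.
Deviation value: 68(1−ρ^2)/(1−ρ) + 24ρ^2/(1−ρ); cooperation value: 61/(1−ρ).
IC: 61 ≥ 68(1−ρ^2) + 24ρ^2 = 68 − 44ρ^2.
So ρ^2 ≥ 7/44, giving ρ ≥ (7/44)^(1/2) ≈ 0.399.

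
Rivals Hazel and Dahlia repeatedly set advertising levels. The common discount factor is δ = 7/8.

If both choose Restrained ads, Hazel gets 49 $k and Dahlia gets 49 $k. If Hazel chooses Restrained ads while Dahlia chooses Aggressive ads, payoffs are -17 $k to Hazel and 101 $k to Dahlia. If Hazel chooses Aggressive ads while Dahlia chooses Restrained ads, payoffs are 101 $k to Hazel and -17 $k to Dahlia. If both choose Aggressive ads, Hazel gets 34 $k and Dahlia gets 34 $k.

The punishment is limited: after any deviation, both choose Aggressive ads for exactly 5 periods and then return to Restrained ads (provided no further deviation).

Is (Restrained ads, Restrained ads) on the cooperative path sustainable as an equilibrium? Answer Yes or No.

No

IC: δ+…+δ^5 ≥ (101−49)/(49−34) = 52/15.
At δ = 7/8: partial sum = 3.4096 < 3.4667. Cooperation not sustainable.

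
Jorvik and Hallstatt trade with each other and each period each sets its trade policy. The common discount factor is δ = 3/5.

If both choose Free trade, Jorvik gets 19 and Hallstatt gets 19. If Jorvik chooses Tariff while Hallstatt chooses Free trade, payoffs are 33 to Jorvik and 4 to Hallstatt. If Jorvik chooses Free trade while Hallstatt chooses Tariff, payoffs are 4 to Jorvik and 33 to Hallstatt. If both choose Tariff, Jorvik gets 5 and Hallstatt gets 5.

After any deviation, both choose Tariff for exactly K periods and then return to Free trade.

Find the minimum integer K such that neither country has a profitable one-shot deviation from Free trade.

IC: δ(1−δ^K)/(1−δ) ≥ (33−19)/(19−5) = 1.
With δ = 3/5: need 1 − δ^K ≥ 1·(1−3/5)/(3/5), i.e. δ^K ≤ 0.3333.
Since (3/5)^2 = 0.3600 and (3/5)^3 = 0.2160, the smallest such K is 3.

3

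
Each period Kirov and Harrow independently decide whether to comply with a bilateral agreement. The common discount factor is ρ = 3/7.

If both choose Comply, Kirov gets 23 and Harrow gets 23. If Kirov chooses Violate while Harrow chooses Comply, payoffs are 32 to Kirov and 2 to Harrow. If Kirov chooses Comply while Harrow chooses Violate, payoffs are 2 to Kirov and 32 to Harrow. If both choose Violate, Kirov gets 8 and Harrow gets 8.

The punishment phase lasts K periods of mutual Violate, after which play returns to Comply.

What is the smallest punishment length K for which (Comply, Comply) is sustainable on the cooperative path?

2

IC: ρ(1−ρ^K)/(1−ρ) ≥ (32−23)/(23−8) = 3/5.
With ρ = 3/7: need 1 − ρ^K ≥ 3/5·(1−3/7)/(3/7), i.e. ρ^K ≤ 0.2000.
Since (3/7)^1 = 0.4286 and (3/7)^2 = 0.1837, the smallest such K is 2.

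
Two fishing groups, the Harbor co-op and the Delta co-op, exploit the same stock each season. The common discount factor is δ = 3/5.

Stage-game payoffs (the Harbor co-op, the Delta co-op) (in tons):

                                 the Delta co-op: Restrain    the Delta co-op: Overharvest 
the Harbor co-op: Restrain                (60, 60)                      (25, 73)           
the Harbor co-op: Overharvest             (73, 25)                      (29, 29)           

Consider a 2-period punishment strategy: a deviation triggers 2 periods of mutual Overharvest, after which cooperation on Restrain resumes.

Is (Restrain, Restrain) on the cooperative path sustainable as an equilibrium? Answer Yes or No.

Yes

A one-shot deviation gives 73 now, then 29 for 2 periods, then back to 60.
Gain from deviating: (73−60) today; loss: (60−29) in each of the next 2 periods.
No-deviation condition: (60−29)(δ+…+δ^2) ≥ 73−60, i.e. δ+…+δ^2 ≥ 13/31.
At δ = 3/5: δ+…+δ^2 = 0.9600 ≥ 0.4194.
So cooperation is sustainable.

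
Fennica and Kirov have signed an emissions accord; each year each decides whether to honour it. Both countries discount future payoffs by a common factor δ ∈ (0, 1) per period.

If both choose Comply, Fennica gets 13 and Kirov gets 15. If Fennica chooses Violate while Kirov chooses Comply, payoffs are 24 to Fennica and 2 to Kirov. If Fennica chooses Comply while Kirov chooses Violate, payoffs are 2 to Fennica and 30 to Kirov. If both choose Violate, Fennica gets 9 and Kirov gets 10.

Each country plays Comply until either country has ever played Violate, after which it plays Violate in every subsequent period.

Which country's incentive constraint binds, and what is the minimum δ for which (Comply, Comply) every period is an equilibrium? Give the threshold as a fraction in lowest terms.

Fennica's threshold: (24−13)/(24−9) = 11/15.
Kirov's threshold: (30−15)/(30−10) = 3/4.
11/15 < 3/4, so Kirov binds and δ* = 3/4.

Kirov; δ ≥ 3/4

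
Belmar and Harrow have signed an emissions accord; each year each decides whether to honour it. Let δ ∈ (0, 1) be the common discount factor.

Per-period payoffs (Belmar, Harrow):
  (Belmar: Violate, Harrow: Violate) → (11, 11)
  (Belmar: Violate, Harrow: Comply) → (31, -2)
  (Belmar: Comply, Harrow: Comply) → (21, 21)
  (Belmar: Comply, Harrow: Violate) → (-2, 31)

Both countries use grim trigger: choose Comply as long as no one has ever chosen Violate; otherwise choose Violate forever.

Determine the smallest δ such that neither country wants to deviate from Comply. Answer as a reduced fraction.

Cooperation forever yields 21 each period: 21/(1−δ).
Deviating yields 31 once, then 11 forever: 31 + 11δ/(1−δ).
No profitable deviation requires 21/(1−δ) ≥ 31 + 11δ/(1−δ).
Multiplying by (1−δ): 21 ≥ 31(1−δ) + 11δ = 31 − 20δ.
So 20δ ≥ 10, i.e. δ ≥ 10/20 = 1/2.

1/2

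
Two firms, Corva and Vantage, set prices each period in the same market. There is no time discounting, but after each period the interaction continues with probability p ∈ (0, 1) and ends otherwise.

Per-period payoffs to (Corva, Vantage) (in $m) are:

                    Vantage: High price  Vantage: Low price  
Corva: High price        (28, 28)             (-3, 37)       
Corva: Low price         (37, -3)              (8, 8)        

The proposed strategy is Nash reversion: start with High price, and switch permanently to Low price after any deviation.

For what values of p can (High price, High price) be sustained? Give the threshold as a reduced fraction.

9/29

With no time discounting, the continuation probability p plays the role of the discount factor.
Grim-trigger IC: 28/(1−p) ≥ 37 + 8p/(1−p) ⇒ p ≥ (37−28)/(37−8) = 9/29.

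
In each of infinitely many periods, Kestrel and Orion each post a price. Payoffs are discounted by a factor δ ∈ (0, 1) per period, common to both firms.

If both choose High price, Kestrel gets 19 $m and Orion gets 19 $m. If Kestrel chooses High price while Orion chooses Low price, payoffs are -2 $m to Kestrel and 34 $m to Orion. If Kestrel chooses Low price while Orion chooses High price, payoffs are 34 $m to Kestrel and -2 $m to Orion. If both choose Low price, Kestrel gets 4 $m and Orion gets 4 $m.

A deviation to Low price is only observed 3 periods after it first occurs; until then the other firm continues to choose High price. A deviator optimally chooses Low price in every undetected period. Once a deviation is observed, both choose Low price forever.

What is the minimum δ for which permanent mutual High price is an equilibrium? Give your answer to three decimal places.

Deviating for the 3 undetected periods gains 34−19 = 15 per period over cooperation, then loses 19−4 = 15 per period forever once punishment starts.
Gain: 15(1 + δ + … + δ^2); loss: 15·δ^3/(1−δ).
No profitable deviation ⇔ 15(1−δ^3) ≤ 15·δ^3, i.e. δ^3 ≥ 15/(15+15) = 1/2.
Hence δ ≥ (1/2)^(1/3) ≈ 0.794.

0.794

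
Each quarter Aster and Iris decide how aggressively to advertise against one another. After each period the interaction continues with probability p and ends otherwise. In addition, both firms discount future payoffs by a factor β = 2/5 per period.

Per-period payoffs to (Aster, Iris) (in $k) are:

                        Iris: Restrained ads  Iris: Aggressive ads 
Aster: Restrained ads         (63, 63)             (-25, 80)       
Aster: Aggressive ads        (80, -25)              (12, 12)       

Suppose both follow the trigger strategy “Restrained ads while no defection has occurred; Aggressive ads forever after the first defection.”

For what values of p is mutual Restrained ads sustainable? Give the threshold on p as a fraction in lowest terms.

5/8

With continuation probability p and discount β, the effective per-period discount factor is βp.
Grim-trigger IC: βp ≥ (80−63)/(80−12) = 1/4.
So p ≥ (1/4)/(2/5) = 5/8.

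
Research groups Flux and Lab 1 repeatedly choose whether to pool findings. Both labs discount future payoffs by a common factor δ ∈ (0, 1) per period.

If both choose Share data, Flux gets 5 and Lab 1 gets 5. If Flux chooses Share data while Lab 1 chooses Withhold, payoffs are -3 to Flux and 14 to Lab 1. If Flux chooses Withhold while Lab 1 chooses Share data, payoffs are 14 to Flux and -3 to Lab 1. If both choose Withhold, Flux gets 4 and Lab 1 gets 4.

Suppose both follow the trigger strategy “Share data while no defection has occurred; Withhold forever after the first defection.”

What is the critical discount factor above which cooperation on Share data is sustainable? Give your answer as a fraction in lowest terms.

One-period gain from deviating is 14 − 5 = 9. The loss is 5 − 4 = 1 in every subsequent period, with present value 1·δ/(1−δ).
Deviation is unprofitable when 1·δ/(1−δ) ≥ 9, i.e. δ/(1−δ) ≥ 9.
Equivalently δ ≥ 9/(9+1) = 9/10.

9/10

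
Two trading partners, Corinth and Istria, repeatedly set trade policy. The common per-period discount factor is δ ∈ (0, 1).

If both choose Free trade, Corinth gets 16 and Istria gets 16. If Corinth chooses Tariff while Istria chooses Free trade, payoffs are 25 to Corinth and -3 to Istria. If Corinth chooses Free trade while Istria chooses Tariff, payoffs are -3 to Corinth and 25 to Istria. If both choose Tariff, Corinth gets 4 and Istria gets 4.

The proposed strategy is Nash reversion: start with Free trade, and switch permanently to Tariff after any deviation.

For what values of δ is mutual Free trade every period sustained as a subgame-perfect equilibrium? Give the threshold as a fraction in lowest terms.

Cooperation forever yields 16 each period: 16/(1−δ).
Deviating yields 25 once, then 4 forever: 25 + 4δ/(1−δ).
No profitable deviation requires 16/(1−δ) ≥ 25 + 4δ/(1−δ).
Multiplying by (1−δ): 16 ≥ 25(1−δ) + 4δ = 25 − 21δ.
So 21δ ≥ 9, i.e. δ ≥ 9/21 = 3/7.

3/7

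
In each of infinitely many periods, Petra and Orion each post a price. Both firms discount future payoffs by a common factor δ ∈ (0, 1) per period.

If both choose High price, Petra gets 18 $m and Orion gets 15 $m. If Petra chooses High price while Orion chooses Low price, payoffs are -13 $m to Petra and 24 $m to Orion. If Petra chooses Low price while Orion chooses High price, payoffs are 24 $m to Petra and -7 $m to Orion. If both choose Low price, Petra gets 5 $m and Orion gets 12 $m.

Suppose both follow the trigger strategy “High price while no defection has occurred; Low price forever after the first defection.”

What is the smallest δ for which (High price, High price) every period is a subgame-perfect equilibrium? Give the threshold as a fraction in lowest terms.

Petra: cooperation gives 18 each period; deviation gives 24 once then 5 forever.
  18/(1−δ) ≥ 24 + 5δ/(1−δ) ⇒ δ ≥ 6/19.
Orion: cooperation gives 15 each period; deviation gives 24 once then 12 forever.
  δ ≥ 9/12 = 3/4.
Both must hold, so the binding constraint is Orion's: δ ≥ 3/4.

3/4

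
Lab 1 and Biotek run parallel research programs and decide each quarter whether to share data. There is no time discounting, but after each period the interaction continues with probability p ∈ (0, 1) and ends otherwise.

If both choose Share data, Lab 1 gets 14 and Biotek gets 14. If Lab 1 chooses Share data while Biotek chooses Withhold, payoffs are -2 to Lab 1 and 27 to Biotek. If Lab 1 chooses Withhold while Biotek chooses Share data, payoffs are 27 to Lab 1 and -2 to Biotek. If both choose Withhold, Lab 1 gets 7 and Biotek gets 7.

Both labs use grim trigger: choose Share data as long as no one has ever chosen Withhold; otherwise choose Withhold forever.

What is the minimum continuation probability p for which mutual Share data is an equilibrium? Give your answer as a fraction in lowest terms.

With no time discounting, the continuation probability p plays the role of the discount factor.
Grim-trigger IC: 14/(1−p) ≥ 27 + 7p/(1−p) ⇒ p ≥ (27−14)/(27−7) = 13/20.

13/20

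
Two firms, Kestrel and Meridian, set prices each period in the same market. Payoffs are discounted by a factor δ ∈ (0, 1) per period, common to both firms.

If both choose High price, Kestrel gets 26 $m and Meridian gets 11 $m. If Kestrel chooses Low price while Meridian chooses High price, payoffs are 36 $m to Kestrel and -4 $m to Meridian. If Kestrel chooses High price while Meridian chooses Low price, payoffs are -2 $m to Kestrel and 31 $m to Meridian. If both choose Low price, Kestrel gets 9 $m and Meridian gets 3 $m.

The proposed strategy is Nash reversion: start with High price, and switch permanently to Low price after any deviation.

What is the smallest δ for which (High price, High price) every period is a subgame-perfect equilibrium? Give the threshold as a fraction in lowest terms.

Kestrel: cooperation gives 26 each period; deviation gives 36 once then 9 forever.
  26/(1−δ) ≥ 36 + 9δ/(1−δ) ⇒ δ ≥ 10/27.
Meridian: cooperation gives 11 each period; deviation gives 31 once then 3 forever.
  δ ≥ 20/28 = 5/7.
Both must hold, so the binding constraint is Meridian's: δ ≥ 5/7.

5/7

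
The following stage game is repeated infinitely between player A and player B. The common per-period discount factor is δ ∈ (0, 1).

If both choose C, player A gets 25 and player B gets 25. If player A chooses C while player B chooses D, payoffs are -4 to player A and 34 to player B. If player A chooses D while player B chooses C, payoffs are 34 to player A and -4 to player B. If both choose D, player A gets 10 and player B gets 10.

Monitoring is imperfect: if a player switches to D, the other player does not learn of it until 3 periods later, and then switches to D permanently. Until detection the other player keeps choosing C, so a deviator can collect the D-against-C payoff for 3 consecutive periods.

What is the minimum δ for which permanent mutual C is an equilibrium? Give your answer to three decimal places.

A deviator earns 34 for 3 periods, then 10 forever; cooperating earns 25 forever. Multiplying the IC by (1−δ):
25 ≥ 34(1−δ^3) + 10δ^3, so 24·δ^3 ≥ 9 and δ^3 ≥ 3/8.
δ ≥ (3/8)^(1/3) ≈ 0.721.

0.721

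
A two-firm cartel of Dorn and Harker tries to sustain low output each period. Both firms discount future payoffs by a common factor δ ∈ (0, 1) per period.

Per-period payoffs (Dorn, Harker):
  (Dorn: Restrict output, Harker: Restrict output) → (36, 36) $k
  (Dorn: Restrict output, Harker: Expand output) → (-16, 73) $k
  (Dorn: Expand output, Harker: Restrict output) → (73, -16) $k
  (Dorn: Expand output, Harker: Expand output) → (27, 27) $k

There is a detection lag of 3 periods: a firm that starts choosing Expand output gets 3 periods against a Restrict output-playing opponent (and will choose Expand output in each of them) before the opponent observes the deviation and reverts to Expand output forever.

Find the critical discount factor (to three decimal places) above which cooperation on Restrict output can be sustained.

0.930

The best deviation is to choose Expand output for all 3 undetected periods, earning 73 each, then 27 forever once detected.
Deviation value: 73(1−δ^3)/(1−δ) + 27δ^3/(1−δ); cooperation value: 36/(1−δ).
IC: 36 ≥ 73(1−δ^3) + 27δ^3 = 73 − 46δ^3.
So δ^3 ≥ 37/46, giving δ ≥ (37/46)^(1/3) ≈ 0.930.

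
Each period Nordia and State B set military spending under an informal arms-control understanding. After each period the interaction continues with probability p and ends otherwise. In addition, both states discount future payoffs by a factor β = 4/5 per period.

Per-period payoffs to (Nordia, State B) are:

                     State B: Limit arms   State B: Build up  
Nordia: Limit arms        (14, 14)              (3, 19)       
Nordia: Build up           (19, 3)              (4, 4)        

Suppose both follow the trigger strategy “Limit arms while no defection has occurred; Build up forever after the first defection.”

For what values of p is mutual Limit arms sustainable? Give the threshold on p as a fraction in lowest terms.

5/12

With continuation probability p and discount β, the effective per-period discount factor is βp.
Grim-trigger IC: βp ≥ (19−14)/(19−4) = 1/3.
So p ≥ (1/3)/(4/5) = 5/12.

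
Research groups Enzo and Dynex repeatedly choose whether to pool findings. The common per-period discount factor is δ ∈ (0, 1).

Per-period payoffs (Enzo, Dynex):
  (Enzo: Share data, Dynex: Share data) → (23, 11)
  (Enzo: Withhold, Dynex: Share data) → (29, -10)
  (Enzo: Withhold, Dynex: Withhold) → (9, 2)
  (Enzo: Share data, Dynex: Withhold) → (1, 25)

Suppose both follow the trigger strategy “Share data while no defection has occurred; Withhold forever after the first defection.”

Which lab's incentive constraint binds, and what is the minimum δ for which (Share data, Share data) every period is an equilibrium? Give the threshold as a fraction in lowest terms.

Dynex; δ ≥ 14/23

Enzo: cooperation gives 23 each period; deviation gives 29 once then 9 forever.
  23/(1−δ) ≥ 29 + 9δ/(1−δ) ⇒ δ ≥ 6/20 = 3/10.
Dynex: cooperation gives 11 each period; deviation gives 25 once then 2 forever.
  δ ≥ 14/23.
Both must hold, so the binding constraint is Dynex's: δ ≥ 14/23.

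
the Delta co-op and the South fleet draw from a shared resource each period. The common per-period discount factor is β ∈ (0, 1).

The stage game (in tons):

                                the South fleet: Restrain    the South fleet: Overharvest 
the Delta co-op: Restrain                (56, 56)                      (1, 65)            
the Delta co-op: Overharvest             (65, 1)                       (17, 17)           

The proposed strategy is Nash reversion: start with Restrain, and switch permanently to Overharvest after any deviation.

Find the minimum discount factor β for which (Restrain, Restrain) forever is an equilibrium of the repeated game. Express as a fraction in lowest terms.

56/(1−β) ≥ 65 + 17β/(1−β)
56 ≥ 65 − 48β
β ≥ 9/48 = 3/16.

3/16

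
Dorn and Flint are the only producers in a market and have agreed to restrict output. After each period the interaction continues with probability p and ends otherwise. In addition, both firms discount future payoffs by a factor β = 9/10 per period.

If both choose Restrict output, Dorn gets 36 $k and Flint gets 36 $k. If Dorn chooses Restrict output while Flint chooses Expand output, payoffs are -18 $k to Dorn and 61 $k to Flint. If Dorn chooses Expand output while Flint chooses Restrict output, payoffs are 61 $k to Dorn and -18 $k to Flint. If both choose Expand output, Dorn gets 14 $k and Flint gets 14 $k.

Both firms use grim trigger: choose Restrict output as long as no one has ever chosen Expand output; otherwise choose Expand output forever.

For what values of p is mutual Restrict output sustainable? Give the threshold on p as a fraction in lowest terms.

Expected continuation weight on next period's payoff is β·p = 9/10·p, which plays the role of the discount factor.
Cooperation requires 9/10·p ≥ (61−36)/(61−14) = 25/47, hence p ≥ 250/423.

250/423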